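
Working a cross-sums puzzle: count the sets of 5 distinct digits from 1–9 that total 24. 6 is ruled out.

5 distinct digits from 1–9 sum between 15 and 35.
Dropping sets that contain 6.
Enumerating: {1,2,4,8,9}, {1,2,5,7,9}, {1,3,4,7,9}, {1,3,5,7,8}, {2,3,4,7,8}.

5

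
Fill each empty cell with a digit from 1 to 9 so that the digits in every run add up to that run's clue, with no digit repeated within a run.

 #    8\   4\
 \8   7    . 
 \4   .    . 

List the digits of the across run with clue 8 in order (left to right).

4 in 2 cells must be {1,3}.
R1C2 = 8 − 7 = 1 completes the 8 across.
R2C1 = 8 − 7 = 1 completes the 8 down.
R2C2 = 4 − 1 = 3 completes the 4 across.

7 1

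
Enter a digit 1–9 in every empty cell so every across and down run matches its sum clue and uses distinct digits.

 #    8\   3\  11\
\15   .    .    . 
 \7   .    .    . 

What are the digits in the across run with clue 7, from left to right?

2 1 4

7 in 3 cells must be {1,2,4}; 3 in 2 cells must be {1,2}.
Nothing is forced directly, so branch on R1C2, whose candidates are 1 or 2. If R1C2 = 1: that forces R2C2 = 2, R2C3 = 4, after which R1C3 would have to be in {5,6,8,9} for the 15 across but in {7} for the 11 down — contradiction. So R1C2 = 2.
R2C2 = 3 − 2 = 1 completes the 3 down.
Given what's placed, R2C1 must be 2 to fit the 7 across and 8 down.
R2C3 = 7 − 3 = 4 completes the 7 across.
R1C1 = 8 − 2 = 6 completes the 8 down.
R1C3 = 15 − 8 = 7 completes the 15 across.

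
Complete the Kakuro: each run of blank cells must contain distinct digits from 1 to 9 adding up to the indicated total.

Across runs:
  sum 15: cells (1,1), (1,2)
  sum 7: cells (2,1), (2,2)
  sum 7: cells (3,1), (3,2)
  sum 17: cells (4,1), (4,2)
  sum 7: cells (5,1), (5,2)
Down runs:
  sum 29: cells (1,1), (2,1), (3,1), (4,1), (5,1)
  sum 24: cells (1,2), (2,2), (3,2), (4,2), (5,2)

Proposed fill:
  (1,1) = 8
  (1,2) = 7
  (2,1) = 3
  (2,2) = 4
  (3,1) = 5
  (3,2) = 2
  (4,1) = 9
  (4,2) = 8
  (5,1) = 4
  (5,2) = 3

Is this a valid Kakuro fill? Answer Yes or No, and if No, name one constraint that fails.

Across: 8+7=15; 3+4=7; 5+2=7; 9+8=17; 4+3=7. Down: 8+3+5+9+4=29; 7+4+2+8+3=24. No digit repeats within any run.

Yes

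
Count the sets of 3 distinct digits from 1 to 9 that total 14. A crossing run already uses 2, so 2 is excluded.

3 distinct digits from 1–9 sum between 6 and 24.
Dropping sets that contain 2.
Enumerating: {1,4,9}, {1,5,8}, {1,6,7}, {3,4,7}, {3,5,6}.

5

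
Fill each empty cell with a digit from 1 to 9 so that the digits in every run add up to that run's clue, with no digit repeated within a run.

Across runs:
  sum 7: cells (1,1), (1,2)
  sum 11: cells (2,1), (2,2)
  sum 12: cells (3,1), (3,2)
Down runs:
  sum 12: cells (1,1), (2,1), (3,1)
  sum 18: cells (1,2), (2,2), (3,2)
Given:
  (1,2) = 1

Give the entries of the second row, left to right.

2 9

(1,1) = 7 − 1 = 6 completes the 7 across.
No cell is forced outright now. (2,2) can only be 8 or 9 (the digits allowed by both its 11 across and its 18 down). If (2,2) = 8: then (2,1) would have to be in {3} for the 11 across but in {1,2,4,5} for the 12 down — contradiction. So (2,2) = 9.
(2,1) = 11 − 9 = 2 completes the 11 across.
(3,1) = 12 − 8 = 4 completes the 12 down.
(3,2) = 12 − 4 = 8 completes the 12 across.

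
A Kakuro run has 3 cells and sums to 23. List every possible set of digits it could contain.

{6,8,9}

3 distinct digits from 1–9 sum between 6 and 24.
Only one set works: {6,8,9}.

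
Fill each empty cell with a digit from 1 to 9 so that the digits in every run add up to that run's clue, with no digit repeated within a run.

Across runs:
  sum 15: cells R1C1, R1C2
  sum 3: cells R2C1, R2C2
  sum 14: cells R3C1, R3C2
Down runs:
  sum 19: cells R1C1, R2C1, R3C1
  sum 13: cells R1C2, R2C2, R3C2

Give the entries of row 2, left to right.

3 in 2 cells must be {1,2}.
The 3 across and the 19 down share only 2, so R2C1 = 2.
R2C2 = 3 − 2 = 1 completes the 3 across.
Nothing is forced directly, so branch on R1C1, whose candidates are 8 or 9. If R1C1 = 9: then R1C2 would have to be in {6} for the 15 across but in {3,4,5,7,8,9} for the 13 down — contradiction. So R1C1 = 8.
R1C2 = 15 − 8 = 7 completes the 15 across.
R3C1 = 19 − 10 = 9 completes the 19 down.
R3C2 = 14 − 9 = 5 completes the 14 across.

2 1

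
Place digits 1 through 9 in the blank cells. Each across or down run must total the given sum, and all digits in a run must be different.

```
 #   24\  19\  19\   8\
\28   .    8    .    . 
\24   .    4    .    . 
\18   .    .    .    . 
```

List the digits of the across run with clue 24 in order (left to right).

9, 4, 8, 3

24 in 3 cells must be {7,8,9}.
R3C2 = 19 − 12 = 7 completes the 19 down.
Given what's placed, R3C1 must be 8 to fit the 18 across and 24 down.
R3C3 = 2: the only remaining digit allowed by both the 18 across and the 19 down.
R3C4 = 18 − 17 = 1 completes the 18 across.
Given what's placed, R1C3 must be 9 to fit the 28 across and 19 down.
R2C3 = 19 − 11 = 8 completes the 19 down.
R1C1 = 7: the only remaining digit allowed by both the 28 across and the 24 down.
R1C4 = 28 − 24 = 4 completes the 28 across.
R2C1 = 24 − 15 = 9 completes the 24 down.
R2C4 = 24 − 21 = 3 completes the 24 across.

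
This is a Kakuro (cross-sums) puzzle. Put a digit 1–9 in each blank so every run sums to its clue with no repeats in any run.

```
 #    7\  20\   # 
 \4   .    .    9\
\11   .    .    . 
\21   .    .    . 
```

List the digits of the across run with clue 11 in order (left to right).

4 in 2 cells must be {1,3}; 7 in 3 cells must be {1,2,4}.
Only 1 fits R1C1 under both its across sum 4 and down sum 7.
R1C2 = 4 − 1 = 3 completes the 4 across.
Given what's placed, R2C2 must be 8 to fit the 11 across and 20 down.
R3C1 = 4: the only remaining digit allowed by both the 21 across and the 7 down.
R3C2 = 20 − 11 = 9 completes the 20 down.
R3C3 = 21 − 13 = 8 completes the 21 across.
R2C1 = 7 − 5 = 2 completes the 7 down.
R2C3 = 11 − 10 = 1 completes the 11 across.

2 8 1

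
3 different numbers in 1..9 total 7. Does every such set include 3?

No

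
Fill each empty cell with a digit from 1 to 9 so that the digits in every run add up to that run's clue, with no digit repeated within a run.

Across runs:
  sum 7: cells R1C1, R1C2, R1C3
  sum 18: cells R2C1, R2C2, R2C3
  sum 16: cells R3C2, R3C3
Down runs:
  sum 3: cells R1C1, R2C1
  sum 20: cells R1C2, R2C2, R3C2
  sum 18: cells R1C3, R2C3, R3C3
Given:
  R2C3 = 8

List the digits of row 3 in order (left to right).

7 in 3 cells must be {1,2,4}; 16 in 2 cells must be {7,9}; 3 in 2 cells must be {1,2}.
Intersecting the 7 across with the 20 down forces R1C2 = 4.
R1C3 = 1: the only remaining digit allowed by both the 7 across and the 18 down.
Given what's placed, R2C1 must be 1 to fit the 18 across and 3 down.
R2C2 = 18 − 9 = 9 completes the 18 across.
R3C2 = 20 − 13 = 7 completes the 20 down.
R3C3 = 16 − 7 = 9 completes the 16 across.
R1C1 = 7 − 5 = 2 completes the 7 across.

7 9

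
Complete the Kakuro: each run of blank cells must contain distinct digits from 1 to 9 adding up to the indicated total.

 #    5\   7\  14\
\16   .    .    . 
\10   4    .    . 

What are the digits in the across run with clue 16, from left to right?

1, 6, 9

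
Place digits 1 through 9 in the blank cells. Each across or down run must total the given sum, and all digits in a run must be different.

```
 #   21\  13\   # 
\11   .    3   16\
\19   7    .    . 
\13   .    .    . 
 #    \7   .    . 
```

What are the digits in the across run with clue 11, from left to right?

8 3

R1C1 = 11 − 3 = 8 completes the 11 across.
Given what's placed, R2C2 must be 4 to fit the 19 across and 13 down.
R2C3 = 19 − 11 = 8 completes the 19 across.
R3C1 = 21 − 15 = 6 completes the 21 down.
Given what's placed, R3C2 must be 5 to fit the 13 across and 13 down.
R3C3 = 13 − 11 = 2 completes the 13 across.
R4C2 = 13 − 12 = 1 completes the 13 down.
R4C3 = 7 − 1 = 6 completes the 7 across.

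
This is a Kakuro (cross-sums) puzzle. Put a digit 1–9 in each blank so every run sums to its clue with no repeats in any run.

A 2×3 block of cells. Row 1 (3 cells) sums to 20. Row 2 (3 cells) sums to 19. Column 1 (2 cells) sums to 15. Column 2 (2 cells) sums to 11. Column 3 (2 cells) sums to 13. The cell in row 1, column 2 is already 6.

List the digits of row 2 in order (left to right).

Given what's placed, (1,1) must be 9 to fit the 20 across and 15 down.
(1,3) = 20 − 15 = 5 completes the 20 across.
(2,1) = 15 − 9 = 6 completes the 15 down.
(2,2) = 11 − 6 = 5 completes the 11 down.
(2,3) = 19 − 11 = 8 completes the 19 across.

6 5 8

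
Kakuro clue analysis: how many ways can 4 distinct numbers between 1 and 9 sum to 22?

4 distinct digits from 1–9 sum between 10 and 30.

11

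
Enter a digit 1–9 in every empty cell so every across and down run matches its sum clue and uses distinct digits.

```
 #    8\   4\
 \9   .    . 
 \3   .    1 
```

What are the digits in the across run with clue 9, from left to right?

3 in 2 cells must be {1,2}; 4 in 2 cells must be {1,3}.
R1C2 = 4 − 1 = 3 completes the 4 down.
R2C1 = 3 − 1 = 2 completes the 3 across.
R1C1 = 9 − 3 = 6 completes the 9 across.

6 3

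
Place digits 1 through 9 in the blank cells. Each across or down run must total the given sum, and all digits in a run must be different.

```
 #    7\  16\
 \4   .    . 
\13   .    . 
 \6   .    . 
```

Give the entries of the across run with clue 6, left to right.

4 in 2 cells must be {1,3}; 7 in 3 cells must be {1,2,4}.
The 4 across and the 7 down share only 1, so R1C1 = 1.
R1C2 = 4 − 1 = 3 completes the 4 across.
Given what's placed, R2C1 must be 4 to fit the 13 across and 7 down.
R2C2 = 13 − 4 = 9 completes the 13 across.
R3C1 = 7 − 5 = 2 completes the 7 down.
R3C2 = 6 − 2 = 4 completes the 6 across.

2, 4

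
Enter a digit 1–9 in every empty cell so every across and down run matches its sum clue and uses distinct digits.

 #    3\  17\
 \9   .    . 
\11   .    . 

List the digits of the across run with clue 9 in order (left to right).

3 in 2 cells must be {1,2}; 17 in 2 cells must be {8,9}.
The 9 across and the 17 down share only 8, so R1C2 = 8.
The 11 across and the 3 down share only 2, so R2C1 = 2.
R2C2 = 11 − 2 = 9 completes the 11 across.
R1C1 = 9 − 8 = 1 completes the 9 across.

1 8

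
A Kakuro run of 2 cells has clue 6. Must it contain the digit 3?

Counterexample: {1,5} sums to 6 without using 3.

No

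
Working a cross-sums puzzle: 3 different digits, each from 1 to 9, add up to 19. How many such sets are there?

5

3 distinct digits from 1–9 sum between 6 and 24.
Enumerating: {2,8,9}, {3,7,9}, {4,6,9}, {4,7,8}, {5,6,8}.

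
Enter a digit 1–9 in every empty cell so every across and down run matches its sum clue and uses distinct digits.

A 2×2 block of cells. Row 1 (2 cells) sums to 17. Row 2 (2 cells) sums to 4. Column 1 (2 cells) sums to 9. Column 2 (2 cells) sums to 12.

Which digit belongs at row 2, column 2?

17 in 2 cells must be {8,9}; 4 in 2 cells must be {1,3}.
The 17 across and the 9 down share only 8, so (1,1) = 8.
(1,2) = 17 − 8 = 9 completes the 17 across.
(2,1) = 9 − 8 = 1 completes the 9 down.
(2,2) = 4 − 1 = 3 completes the 4 across.

3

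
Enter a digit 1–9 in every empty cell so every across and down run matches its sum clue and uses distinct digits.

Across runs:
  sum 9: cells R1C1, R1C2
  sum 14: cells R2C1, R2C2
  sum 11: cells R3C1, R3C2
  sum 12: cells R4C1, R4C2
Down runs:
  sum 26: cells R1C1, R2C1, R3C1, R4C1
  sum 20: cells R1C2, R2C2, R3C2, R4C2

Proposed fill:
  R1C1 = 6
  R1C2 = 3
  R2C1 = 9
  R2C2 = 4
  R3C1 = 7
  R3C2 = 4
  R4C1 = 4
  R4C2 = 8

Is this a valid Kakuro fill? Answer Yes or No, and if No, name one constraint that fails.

No — the across run R2C1–R2C2 sums to 13, not 14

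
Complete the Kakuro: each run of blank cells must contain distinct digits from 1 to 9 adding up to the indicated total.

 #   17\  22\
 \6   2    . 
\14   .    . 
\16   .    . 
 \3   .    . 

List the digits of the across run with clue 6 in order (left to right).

16 in 2 cells must be {7,9}; 3 in 2 cells must be {1,2}.
R1C2 = 6 − 2 = 4 completes the 6 across.
Given what's placed, R4C1 must be 1 to fit the 3 across and 17 down.
R4C2 = 3 − 1 = 2 completes the 3 across.
R2C2 = 9: the only remaining digit allowed by both the 14 across and the 22 down.
R3C1 = 9: the only remaining digit allowed by both the 16 across and the 17 down.
R3C2 = 16 − 9 = 7 completes the 16 across.
R2C1 = 14 − 9 = 5 completes the 14 across.

2 4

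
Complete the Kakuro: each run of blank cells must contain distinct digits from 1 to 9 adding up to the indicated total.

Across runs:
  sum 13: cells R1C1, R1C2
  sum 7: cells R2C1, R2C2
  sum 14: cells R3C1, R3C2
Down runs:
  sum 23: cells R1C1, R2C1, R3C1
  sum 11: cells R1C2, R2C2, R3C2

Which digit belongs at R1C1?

9

23 in 3 cells must be {6,8,9}.
The 7 across and the 23 down share only 6, so R2C1 = 6.
R2C2 = 7 − 6 = 1 completes the 7 across.
Nothing is forced directly, so branch on R1C1, whose candidates are 8 or 9. If R1C1 = 8: then R1C2 would have to be in {5} for the 13 across but in {2,3,4,6,7,8} for the 11 down — contradiction. So R1C1 = 9.
R1C2 = 13 − 9 = 4 completes the 13 across.
R3C1 = 23 − 15 = 8 completes the 23 down.
R3C2 = 14 − 8 = 6 completes the 14 across.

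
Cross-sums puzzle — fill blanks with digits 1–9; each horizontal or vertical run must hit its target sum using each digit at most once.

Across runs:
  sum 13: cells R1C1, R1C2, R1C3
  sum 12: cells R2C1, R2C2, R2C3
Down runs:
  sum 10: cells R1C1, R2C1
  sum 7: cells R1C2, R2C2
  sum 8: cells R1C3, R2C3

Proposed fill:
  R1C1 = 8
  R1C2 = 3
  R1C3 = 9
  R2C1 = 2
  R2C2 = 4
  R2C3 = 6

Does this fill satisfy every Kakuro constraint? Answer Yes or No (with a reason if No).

No — the down run R1C3–R2C3 sums to 15, not 8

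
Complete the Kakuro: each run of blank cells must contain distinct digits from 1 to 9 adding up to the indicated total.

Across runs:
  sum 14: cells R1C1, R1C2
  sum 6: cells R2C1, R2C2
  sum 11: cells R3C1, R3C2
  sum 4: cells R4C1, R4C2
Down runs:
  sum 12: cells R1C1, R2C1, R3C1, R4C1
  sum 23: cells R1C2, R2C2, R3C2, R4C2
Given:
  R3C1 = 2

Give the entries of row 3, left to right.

2 9

4 in 2 cells must be {1,3}.
R3C2 = 11 − 2 = 9 completes the 11 across.
Nothing is forced directly, so branch on R1C1, whose candidates are 5 or 6. If R1C1 = 5: then R1C2 would have to be in {9} for the 14 across but in {1,2,3,4,5,6,7,8} for the 23 down — contradiction. So R1C1 = 6.
R1C2 = 14 − 6 = 8 completes the 14 across.
Given what's placed, R2C1 must be 1 to fit the 6 across and 12 down.
R2C2 = 6 − 1 = 5 completes the 6 across.
R4C1 = 12 − 9 = 3 completes the 12 down.
R4C2 = 4 − 3 = 1 completes the 4 across.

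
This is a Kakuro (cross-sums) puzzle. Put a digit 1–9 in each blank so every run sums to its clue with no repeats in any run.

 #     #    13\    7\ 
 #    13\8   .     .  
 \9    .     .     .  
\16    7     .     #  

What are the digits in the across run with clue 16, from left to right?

16 in 2 cells must be {7,9}.
R2C1 = 13 − 7 = 6 completes the 13 down.
R3C2 = 16 − 7 = 9 completes the 16 across.
Given what's placed, R2C2 must be 1 to fit the 9 across and 13 down.
R2C3 = 9 − 7 = 2 completes the 9 across.
R1C2 = 13 − 10 = 3 completes the 13 down.
R1C3 = 8 − 3 = 5 completes the 8 across.

7 9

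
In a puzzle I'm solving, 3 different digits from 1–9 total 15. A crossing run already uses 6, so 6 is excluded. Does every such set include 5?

No

Counterexample: {2,4,9} sums to 15 under that restriction without using 5.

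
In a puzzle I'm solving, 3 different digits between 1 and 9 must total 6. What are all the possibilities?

{1,2,3}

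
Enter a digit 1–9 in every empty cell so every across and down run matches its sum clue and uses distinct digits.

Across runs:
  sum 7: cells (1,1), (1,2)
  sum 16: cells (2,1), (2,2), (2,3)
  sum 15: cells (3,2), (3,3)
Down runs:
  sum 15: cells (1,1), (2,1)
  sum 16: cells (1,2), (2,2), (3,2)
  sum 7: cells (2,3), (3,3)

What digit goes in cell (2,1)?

9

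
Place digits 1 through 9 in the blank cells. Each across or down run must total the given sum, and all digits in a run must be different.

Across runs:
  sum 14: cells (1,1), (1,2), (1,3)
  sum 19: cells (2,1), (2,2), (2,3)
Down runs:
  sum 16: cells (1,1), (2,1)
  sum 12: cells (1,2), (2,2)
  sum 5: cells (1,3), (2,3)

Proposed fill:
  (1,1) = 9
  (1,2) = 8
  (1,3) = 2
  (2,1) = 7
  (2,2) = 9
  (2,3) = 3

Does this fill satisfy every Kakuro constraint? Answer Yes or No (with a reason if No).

No — the across run (1,1)–(1,3) sums to 19, not 14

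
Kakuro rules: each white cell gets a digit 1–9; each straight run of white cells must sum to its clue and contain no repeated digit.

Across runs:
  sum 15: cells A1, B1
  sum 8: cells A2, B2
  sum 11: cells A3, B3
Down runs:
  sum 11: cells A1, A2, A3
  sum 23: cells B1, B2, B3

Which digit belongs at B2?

6

23 in 3 cells must be {6,8,9}.
The 8 across and the 23 down share only 6, so B2 = 6.
A2 = 8 − 6 = 2 completes the 8 across.
Nothing is forced directly, so branch on A1, whose candidates are 6 or 8. If A1 = 8: then B1 would have to be in {7} for the 15 across but in {8,9} for the 23 down — contradiction. So A1 = 6.
B1 = 15 − 6 = 9 completes the 15 across.
A3 = 11 − 8 = 3 completes the 11 down.
B3 = 11 − 3 = 8 completes the 11 across.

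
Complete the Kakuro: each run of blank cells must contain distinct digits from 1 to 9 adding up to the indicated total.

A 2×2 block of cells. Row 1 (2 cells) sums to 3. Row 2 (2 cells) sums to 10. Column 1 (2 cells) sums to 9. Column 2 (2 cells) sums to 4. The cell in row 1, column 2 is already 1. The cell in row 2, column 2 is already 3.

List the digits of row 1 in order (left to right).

3 in 2 cells must be {1,2}; 4 in 2 cells must be {1,3}.
(1,1) = 3 − 1 = 2 completes the 3 across.
(2,1) = 10 − 3 = 7 completes the 10 across.

2, 1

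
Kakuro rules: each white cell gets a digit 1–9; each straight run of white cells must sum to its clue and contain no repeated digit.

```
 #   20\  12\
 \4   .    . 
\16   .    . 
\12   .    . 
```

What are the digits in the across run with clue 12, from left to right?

8 4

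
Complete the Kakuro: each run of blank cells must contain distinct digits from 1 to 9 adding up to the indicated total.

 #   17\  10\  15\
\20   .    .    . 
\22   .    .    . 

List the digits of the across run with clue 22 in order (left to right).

9 7 6

17 in 2 cells must be {8,9}.
Nothing is forced directly, so branch on R1C1, whose candidates are 8 or 9. If R1C1 = 9: that forces R2C1 = 8, R2C2 = 9, after which R2C3 would have to be in {5} for the 22 across but in {6,7,8,9} for the 15 down — contradiction. So R1C1 = 8.
R2C1 = 17 − 8 = 9 completes the 17 down.
Nothing is forced directly, so branch on R1C3, whose candidates are 7 or 9. If R1C3 = 7: then R1C2 would have to be in {5} for the 20 across but in {1,2,3,4,6,7,8,9} for the 10 down — contradiction. So R1C3 = 9.
R1C2 = 20 − 17 = 3 completes the 20 across.
R2C2 = 10 − 3 = 7 completes the 10 down.
R2C3 = 22 − 16 = 6 completes the 22 across.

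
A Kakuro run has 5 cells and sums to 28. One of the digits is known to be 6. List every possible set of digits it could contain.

5 distinct digits from 1–9 sum between 15 and 35.
Keeping only sets containing 6.

{1,4,6,8,9}; {1,5,6,7,9}; {2,3,6,8,9}; {2,4,6,7,9}; {2,5,6,7,8}; {3,4,6,7,8}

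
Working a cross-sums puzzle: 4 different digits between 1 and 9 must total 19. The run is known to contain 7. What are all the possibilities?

{1,2,7,9}; {1,3,7,8}; {1,5,6,7}; {2,4,6,7}; {3,4,5,7}

4 distinct digits from 1–9 sum between 10 and 30.
Keeping only sets containing 7.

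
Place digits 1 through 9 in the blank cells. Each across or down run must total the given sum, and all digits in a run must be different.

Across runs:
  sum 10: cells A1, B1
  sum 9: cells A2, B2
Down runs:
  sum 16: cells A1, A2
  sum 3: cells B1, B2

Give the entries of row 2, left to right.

7 2

16 in 2 cells must be {7,9}; 3 in 2 cells must be {1,2}.
The 9 across and the 16 down share only 7, so A2 = 7.
B2 = 9 − 7 = 2 completes the 9 across.
A1 = 16 − 7 = 9 completes the 16 down.
B1 = 10 − 9 = 1 completes the 10 across.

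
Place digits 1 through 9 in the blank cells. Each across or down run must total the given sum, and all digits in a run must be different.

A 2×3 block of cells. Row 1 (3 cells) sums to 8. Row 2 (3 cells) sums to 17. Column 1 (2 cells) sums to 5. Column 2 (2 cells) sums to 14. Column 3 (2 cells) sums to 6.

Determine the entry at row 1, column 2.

5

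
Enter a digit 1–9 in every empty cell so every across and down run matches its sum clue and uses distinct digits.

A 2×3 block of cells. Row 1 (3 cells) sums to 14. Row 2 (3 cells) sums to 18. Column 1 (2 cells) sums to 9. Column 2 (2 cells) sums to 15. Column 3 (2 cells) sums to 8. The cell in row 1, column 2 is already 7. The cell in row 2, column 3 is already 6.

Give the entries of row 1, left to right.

5 7 2

(1,3) = 8 − 6 = 2 completes the 8 down.
(2,2) = 15 − 7 = 8 completes the 15 down.
(1,1) = 14 − 9 = 5 completes the 14 across.
(2,1) = 18 − 14 = 4 completes the 18 across.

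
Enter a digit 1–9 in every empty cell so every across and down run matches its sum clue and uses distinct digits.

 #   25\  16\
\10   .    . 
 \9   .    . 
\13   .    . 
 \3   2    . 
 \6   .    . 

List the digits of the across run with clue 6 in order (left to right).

3 in 2 cells must be {1,2}; 16 in 5 cells must be {1,2,3,4,6}.
R4C2 = 3 − 2 = 1 completes the 3 across.
Nothing is forced directly, so branch on R5C2, whose candidates are 2 or 4. If R5C2 = 4: that forces R3C2 = 6, after which R5C1 would have to be in {2} for the 6 across but in {1,3,4,5,6,7,8,9} for the 25 down — contradiction. So R5C2 = 2.
R5C1 = 6 − 2 = 4 completes the 6 across.
No cell is forced outright now. R3C2 can only be 4 or 6 (the digits allowed by both its 13 across and its 16 down). If R3C2 = 6: that forces R3C1 = 7, R2C1 = 3, after which R2C2 would have to be in {6} for the 9 across but in {3,4} for the 16 down — contradiction. So R3C2 = 4.
R3C1 = 13 − 4 = 9 completes the 13 across.

4 2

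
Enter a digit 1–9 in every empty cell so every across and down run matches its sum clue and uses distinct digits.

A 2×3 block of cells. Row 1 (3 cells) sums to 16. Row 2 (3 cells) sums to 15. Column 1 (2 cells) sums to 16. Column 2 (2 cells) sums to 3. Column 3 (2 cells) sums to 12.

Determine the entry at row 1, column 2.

16 in 2 cells must be {7,9}; 3 in 2 cells must be {1,2}.
Nothing is forced directly, so branch on (1,1), whose candidates are 7 or 9. If (1,1) = 9: that forces (2,1) = 7, (2,2) = 2, after which (2,3) would have to be in {6} for the 15 across but in {3,4,5,7,8,9} for the 12 down — contradiction. So (1,1) = 7.
Given what's placed, (1,2) must be 1 to fit the 16 across and 3 down.
(1,3) = 16 − 8 = 8 completes the 16 across.
(2,1) = 16 − 7 = 9 completes the 16 down.
(2,2) = 3 − 1 = 2 completes the 3 down.
(2,3) = 15 − 11 = 4 completes the 15 across.

1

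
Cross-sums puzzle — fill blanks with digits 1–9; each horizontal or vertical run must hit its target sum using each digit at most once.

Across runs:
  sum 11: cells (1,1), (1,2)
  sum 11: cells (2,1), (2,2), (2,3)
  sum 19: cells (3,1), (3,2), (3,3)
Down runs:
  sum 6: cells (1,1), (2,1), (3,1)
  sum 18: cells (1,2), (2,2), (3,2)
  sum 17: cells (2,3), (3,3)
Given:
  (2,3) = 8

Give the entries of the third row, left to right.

6 in 3 cells must be {1,2,3}; 17 in 2 cells must be {8,9}.
(3,3) = 17 − 8 = 9 completes the 17 down.
No cell is forced outright now. (2,2) can only be 1 or 2 (the digits allowed by both its 11 across and its 18 down). If (2,2) = 1: that forces (2,1) = 2, (3,1) = 3, after which (3,2) would have to be in {7} for the 19 across but in {8,9} for the 18 down — contradiction. So (2,2) = 2.
(2,1) = 11 − 10 = 1 completes the 11 across.
(3,2) = 7: the only remaining digit allowed by both the 19 across and the 18 down.
(1,2) = 18 − 9 = 9 completes the 18 down.
(3,1) = 19 − 16 = 3 completes the 19 across.
(1,1) = 11 − 9 = 2 completes the 11 across.

3 7 9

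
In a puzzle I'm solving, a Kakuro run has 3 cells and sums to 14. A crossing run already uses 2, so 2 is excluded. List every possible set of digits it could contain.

{1,4,9}; {1,5,8}; {1,6,7}; {3,4,7}; {3,5,6}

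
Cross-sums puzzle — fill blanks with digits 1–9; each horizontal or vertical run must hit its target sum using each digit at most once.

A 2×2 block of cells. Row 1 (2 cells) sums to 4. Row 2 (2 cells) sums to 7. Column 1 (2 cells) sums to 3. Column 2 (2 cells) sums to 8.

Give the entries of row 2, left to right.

4 in 2 cells must be {1,3}; 3 in 2 cells must be {1,2}.
The 4 across and the 3 down share only 1, so (1,1) = 1.
(1,2) = 4 − 1 = 3 completes the 4 across.
(2,1) = 3 − 1 = 2 completes the 3 down.
(2,2) = 7 − 2 = 5 completes the 7 across.

2, 5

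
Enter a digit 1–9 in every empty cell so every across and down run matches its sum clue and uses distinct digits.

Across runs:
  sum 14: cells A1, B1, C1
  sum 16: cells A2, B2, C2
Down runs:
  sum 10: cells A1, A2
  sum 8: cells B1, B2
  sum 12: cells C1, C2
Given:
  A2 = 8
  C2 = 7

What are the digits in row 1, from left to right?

A1 = 10 − 8 = 2 completes the 10 down.
C1 = 12 − 7 = 5 completes the 12 down.
B2 = 16 − 15 = 1 completes the 16 across.
B1 = 14 − 7 = 7 completes the 14 across.

2 7 5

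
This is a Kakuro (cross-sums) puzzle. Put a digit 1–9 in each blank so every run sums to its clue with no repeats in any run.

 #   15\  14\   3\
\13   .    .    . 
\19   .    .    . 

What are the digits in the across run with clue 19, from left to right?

8 9 2

3 in 2 cells must be {1,2}.
The 19 across and the 3 down share only 2, so R2C3 = 2.
R1C3 = 3 − 2 = 1 completes the 3 down.
Nothing is forced directly, so branch on R2C1, whose candidates are 8 or 9. If R2C1 = 9: then R1C1 would have to be in {3,4,5,7,8,9} for the 13 across but in {6} for the 15 down — contradiction. So R2C1 = 8.
R1C1 = 15 − 8 = 7 completes the 15 down.
R1C2 = 13 − 8 = 5 completes the 13 across.
R2C2 = 19 − 10 = 9 completes the 19 across.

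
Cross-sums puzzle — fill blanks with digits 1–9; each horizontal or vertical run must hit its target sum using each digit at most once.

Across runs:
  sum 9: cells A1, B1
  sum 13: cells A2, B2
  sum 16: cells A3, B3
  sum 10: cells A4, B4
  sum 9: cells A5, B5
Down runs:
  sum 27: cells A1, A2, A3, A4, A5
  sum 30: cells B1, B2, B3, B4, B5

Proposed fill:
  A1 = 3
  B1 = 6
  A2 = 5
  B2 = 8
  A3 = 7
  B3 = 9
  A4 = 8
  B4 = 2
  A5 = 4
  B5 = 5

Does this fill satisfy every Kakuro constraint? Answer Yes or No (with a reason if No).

Across: 3+6=9; 5+8=13; 7+9=16; 8+2=10; 4+5=9. Down: 3+5+7+8+4=27; 6+8+9+2+5=30. No digit repeats within any run.

Yes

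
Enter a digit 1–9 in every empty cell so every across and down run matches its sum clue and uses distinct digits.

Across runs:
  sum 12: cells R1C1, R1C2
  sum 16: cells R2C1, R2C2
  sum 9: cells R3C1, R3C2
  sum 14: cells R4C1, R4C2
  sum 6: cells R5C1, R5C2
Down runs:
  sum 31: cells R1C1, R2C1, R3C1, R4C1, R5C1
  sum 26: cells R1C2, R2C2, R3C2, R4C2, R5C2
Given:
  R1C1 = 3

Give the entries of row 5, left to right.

5 1

16 in 2 cells must be {7,9}.
R1C2 = 12 − 3 = 9 completes the 12 across.
R2C2 = 7: the only remaining digit allowed by both the 16 across and the 26 down.
R2C1 = 16 − 7 = 9 completes the 16 across.
No cell is forced outright now. R4C2 can only be 5 or 6 (the digits allowed by both its 14 across and its 26 down). If R4C2 = 5: then R4C1 would have to be in {9} for the 14 across but in {4,5,6,7,8} for the 31 down — contradiction. So R4C2 = 6.
R4C1 = 14 − 6 = 8 completes the 14 across.
Given what's placed, R5C2 must be 1 to fit the 6 across and 26 down.
R3C2 = 26 − 23 = 3 completes the 26 down.
R5C1 = 6 − 1 = 5 completes the 6 across.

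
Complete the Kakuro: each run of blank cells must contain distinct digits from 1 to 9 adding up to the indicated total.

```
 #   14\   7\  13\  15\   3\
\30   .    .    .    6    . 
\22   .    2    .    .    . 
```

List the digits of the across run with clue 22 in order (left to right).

3 in 2 cells must be {1,2}.
R1C2 = 7 − 2 = 5 completes the 7 down.
R1C5 = 2: the only remaining digit allowed by both the 30 across and the 3 down.
R2C4 = 15 − 6 = 9 completes the 15 down.
R2C5 = 3 − 2 = 1 completes the 3 down.
Given what's placed, R2C1 must be 6 to fit the 22 across and 14 down.
R2C3 = 22 − 18 = 4 completes the 22 across.

6, 2, 4, 9, 1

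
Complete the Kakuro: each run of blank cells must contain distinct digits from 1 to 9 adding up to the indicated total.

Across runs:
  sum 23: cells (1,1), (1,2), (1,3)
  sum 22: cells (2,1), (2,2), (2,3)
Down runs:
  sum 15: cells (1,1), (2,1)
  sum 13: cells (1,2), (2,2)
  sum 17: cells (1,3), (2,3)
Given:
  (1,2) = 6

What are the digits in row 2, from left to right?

23 in 3 cells must be {6,8,9}; 17 in 2 cells must be {8,9}.
(2,2) = 13 − 6 = 7 completes the 13 down.
Given what's placed, (2,3) must be 9 to fit the 22 across and 17 down.
(1,3) = 17 − 9 = 8 completes the 17 down.
(2,1) = 22 − 16 = 6 completes the 22 across.
(1,1) = 23 − 14 = 9 completes the 23 across.

6 7 9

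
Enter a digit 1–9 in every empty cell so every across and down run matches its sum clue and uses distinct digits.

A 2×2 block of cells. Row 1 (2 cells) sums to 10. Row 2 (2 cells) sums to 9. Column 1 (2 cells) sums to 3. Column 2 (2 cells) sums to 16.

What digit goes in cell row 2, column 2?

3 in 2 cells must be {1,2}; 16 in 2 cells must be {7,9}.
The 9 across and the 16 down share only 7, so (2,2) = 7.
(1,2) = 16 − 7 = 9 completes the 16 down.
(2,1) = 9 − 7 = 2 completes the 9 across.
(1,1) = 10 − 9 = 1 completes the 10 across.

7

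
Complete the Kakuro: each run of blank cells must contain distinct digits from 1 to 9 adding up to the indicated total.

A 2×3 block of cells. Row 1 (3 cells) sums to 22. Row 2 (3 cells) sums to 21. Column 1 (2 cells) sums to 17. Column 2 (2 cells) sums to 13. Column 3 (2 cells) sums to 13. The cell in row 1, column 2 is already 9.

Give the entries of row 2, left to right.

17 in 2 cells must be {8,9}.
Given what's placed, (1,1) must be 8 to fit the 22 across and 17 down.
(1,3) = 22 − 17 = 5 completes the 22 across.
(2,1) = 17 − 8 = 9 completes the 17 down.
(2,2) = 13 − 9 = 4 completes the 13 down.
(2,3) = 21 − 13 = 8 completes the 21 across.

9 4 8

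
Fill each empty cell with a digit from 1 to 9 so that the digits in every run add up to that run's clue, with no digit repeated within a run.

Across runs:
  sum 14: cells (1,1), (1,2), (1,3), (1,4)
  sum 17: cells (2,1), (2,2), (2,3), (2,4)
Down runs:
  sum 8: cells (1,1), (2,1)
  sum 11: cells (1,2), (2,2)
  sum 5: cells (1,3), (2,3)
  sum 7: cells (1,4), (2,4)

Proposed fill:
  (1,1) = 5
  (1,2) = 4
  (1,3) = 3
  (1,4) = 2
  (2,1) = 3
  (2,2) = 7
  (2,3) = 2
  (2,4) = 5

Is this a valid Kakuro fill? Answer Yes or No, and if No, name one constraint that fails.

Yes

Across: 5+4+3+2=14; 3+7+2+5=17. Down: 5+3=8; 4+7=11; 3+2=5; 2+5=7. No digit repeats within any run.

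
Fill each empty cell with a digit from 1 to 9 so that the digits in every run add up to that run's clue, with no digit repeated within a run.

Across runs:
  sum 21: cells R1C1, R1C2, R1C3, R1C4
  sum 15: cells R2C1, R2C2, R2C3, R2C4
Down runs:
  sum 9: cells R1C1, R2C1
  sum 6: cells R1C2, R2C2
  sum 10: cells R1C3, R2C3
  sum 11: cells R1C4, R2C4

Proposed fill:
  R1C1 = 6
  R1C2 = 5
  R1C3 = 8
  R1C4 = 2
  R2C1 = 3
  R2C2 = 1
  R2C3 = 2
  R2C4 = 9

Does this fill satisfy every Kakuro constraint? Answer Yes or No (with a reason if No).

Yes

Across: 6+5+8+2=21; 3+1+2+9=15. Down: 6+3=9; 5+1=6; 8+2=10; 2+9=11. No digit repeats within any run.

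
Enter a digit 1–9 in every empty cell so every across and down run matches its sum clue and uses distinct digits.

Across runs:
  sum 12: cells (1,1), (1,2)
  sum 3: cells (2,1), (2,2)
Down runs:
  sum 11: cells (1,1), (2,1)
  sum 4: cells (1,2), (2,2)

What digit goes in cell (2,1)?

3 in 2 cells must be {1,2}; 4 in 2 cells must be {1,3}.
The 12 across and the 4 down share only 3, so (1,2) = 3.
The 3 across and the 11 down share only 2, so (2,1) = 2.
(2,2) = 3 − 2 = 1 completes the 3 across.
(1,1) = 12 − 3 = 9 completes the 12 across.

2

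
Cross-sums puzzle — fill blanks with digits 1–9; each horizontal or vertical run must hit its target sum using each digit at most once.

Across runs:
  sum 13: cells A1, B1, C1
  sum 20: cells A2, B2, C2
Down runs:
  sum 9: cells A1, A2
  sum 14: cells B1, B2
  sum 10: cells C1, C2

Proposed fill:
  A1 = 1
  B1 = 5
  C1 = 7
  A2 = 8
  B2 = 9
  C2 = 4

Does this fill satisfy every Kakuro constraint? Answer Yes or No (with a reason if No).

No — the down run C1–C2 sums to 11, not 10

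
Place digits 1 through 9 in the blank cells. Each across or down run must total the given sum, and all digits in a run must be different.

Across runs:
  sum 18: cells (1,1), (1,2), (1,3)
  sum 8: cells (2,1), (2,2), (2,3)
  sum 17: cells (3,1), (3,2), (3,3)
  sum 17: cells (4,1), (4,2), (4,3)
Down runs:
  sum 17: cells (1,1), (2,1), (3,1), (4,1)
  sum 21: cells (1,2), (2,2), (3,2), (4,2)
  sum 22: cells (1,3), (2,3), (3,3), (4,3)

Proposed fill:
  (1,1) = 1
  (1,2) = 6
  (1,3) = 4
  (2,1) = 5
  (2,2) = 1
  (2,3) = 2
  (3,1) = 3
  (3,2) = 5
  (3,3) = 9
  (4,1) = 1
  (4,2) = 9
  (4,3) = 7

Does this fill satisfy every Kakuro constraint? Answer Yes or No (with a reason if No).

No — the across run (1,1)–(1,3) sums to 11, not 18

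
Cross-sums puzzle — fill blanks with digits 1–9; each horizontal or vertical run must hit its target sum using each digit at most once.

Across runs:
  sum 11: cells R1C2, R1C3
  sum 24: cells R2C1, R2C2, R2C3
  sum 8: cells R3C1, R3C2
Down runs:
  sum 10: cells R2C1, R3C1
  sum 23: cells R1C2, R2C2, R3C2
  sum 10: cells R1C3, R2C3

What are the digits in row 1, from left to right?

8, 3

24 in 3 cells must be {7,8,9}; 23 in 3 cells must be {6,8,9}.
The 8 across and the 23 down share only 6, so R3C2 = 6.
R3C1 = 8 − 6 = 2 completes the 8 across.
R2C1 = 10 − 2 = 8 completes the 10 down.
R2C2 = 9: the only remaining digit allowed by both the 24 across and the 23 down.
R2C3 = 24 − 17 = 7 completes the 24 across.
R1C2 = 23 − 15 = 8 completes the 23 down.
R1C3 = 11 − 8 = 3 completes the 11 across.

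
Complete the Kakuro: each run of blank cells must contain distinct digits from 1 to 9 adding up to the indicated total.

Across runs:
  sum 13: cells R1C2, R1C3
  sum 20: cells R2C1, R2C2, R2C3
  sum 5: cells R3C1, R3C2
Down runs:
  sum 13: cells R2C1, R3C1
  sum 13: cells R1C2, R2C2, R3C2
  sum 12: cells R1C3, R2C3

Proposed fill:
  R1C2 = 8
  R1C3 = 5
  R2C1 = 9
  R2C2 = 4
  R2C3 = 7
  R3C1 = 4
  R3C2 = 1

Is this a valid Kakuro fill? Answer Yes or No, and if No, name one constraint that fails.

Yes

Across: 8+5=13; 9+4+7=20; 4+1=5. Down: 9+4=13; 8+4+1=13; 5+7=12. No digit repeats within any run.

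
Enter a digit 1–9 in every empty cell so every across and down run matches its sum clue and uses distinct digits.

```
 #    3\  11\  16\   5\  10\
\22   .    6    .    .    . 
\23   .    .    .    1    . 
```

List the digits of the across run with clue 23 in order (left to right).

2 5 7 1 8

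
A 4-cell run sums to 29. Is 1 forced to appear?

The only way to make 29 from 4 distinct digits is {5,7,8,9}, which does not contain 1.

No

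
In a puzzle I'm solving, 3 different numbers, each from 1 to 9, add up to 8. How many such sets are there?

2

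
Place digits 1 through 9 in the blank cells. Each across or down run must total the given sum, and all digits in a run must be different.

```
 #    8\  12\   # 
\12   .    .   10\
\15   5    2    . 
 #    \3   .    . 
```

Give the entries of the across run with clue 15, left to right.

5 2 8

3 in 2 cells must be {1,2}.
R1C1 = 8 − 5 = 3 completes the 8 down.
R1C2 = 12 − 3 = 9 completes the 12 across.
R2C3 = 15 − 7 = 8 completes the 15 across.
R3C2 = 12 − 11 = 1 completes the 12 down.
R3C3 = 3 − 1 = 2 completes the 3 across.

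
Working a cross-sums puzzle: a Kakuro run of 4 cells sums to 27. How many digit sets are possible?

3

4 distinct digits from 1–9 sum between 10 and 30.
Enumerating: {3,7,8,9}, {4,6,8,9}, {5,6,7,9}.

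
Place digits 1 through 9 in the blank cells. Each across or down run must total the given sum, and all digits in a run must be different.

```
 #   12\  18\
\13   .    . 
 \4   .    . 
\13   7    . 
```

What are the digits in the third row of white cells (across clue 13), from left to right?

4 in 2 cells must be {1,3}.
R1C1 = 4: the only remaining digit allowed by both the 13 across and the 12 down.
R1C2 = 13 − 4 = 9 completes the 13 across.
R2C1 = 12 − 11 = 1 completes the 12 down.
R2C2 = 4 − 1 = 3 completes the 4 across.
R3C2 = 13 − 7 = 6 completes the 13 across.

7, 6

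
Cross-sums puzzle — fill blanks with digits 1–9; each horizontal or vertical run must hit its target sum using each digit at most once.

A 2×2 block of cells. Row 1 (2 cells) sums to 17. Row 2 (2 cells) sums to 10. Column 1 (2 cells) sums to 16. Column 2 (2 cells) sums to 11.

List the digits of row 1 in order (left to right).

9 8

17 in 2 cells must be {8,9}; 16 in 2 cells must be {7,9}.
The 17 across and the 16 down share only 9, so (1,1) = 9.
(1,2) = 17 − 9 = 8 completes the 17 across.
(2,1) = 16 − 9 = 7 completes the 16 down.
(2,2) = 10 − 7 = 3 completes the 10 across.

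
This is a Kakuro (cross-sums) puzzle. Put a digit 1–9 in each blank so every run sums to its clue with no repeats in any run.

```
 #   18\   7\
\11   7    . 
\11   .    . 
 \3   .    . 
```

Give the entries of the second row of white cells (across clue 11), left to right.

3 in 2 cells must be {1,2}; 7 in 3 cells must be {1,2,4}.
R1C2 = 11 − 7 = 4 completes the 11 across.
Given what's placed, R2C2 must be 2 to fit the 11 across and 7 down.
Given what's placed, R3C1 must be 2 to fit the 3 across and 18 down.
R3C2 = 3 − 2 = 1 completes the 3 across.
R2C1 = 11 − 2 = 9 completes the 11 across.

9 2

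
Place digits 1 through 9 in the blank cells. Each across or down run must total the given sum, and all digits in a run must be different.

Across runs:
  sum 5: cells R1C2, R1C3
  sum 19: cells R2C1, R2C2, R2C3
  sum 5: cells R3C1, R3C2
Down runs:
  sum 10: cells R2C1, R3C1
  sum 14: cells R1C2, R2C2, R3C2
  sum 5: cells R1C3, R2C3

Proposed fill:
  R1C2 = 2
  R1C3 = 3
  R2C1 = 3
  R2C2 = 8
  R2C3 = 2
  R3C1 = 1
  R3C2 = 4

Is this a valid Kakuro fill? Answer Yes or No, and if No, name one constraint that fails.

No — the down run R2C1–R3C1 sums to 4, not 10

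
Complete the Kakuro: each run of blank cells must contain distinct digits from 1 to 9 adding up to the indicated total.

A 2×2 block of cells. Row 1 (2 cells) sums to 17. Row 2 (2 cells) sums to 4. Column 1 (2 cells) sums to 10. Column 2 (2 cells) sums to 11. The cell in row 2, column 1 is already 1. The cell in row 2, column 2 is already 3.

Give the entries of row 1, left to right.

9 8

17 in 2 cells must be {8,9}; 4 in 2 cells must be {1,3}.
(1,1) = 10 − 1 = 9 completes the 10 down.
(1,2) = 17 − 9 = 8 completes the 17 across.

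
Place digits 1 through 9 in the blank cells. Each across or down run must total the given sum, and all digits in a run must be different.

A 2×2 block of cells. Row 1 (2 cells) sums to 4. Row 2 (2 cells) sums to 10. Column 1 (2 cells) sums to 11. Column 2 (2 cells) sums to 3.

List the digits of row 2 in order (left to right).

8 2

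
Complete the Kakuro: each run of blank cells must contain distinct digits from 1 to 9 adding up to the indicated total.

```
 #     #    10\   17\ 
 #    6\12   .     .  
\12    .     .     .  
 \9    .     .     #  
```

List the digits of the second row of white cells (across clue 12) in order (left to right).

17 in 2 cells must be {8,9}.
Nothing is forced directly, so branch on R1C3, whose candidates are 8 or 9. If R1C3 = 9: that forces R1C2 = 3, R2C3 = 8, R2C1 = 1, after which R2C2 would have to be in {3} for the 12 across but in {1,2,5,6} for the 10 down — contradiction. So R1C3 = 8.
R1C2 = 12 − 8 = 4 completes the 12 across.
R2C3 = 17 − 8 = 9 completes the 17 down.
R2C2 = 1: the only remaining digit allowed by both the 12 across and the 10 down.
R3C2 = 10 − 5 = 5 completes the 10 down.
R2C1 = 12 − 10 = 2 completes the 12 across.
R3C1 = 9 − 5 = 4 completes the 9 across.

2 1 9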